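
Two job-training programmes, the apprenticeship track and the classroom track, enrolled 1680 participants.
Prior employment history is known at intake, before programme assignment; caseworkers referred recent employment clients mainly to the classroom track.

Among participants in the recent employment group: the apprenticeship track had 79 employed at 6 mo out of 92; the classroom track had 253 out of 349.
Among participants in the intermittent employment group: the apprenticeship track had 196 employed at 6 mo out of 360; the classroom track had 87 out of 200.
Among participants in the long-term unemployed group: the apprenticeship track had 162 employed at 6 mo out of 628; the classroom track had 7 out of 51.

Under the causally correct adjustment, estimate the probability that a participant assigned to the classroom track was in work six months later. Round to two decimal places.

0.39

The prior employment history-specific comparison favours the apprenticeship track throughout, but the pooled figures favour the classroom track. The question is whether to condition on prior employment history.
Since prior employment history is a pre-existing factor (not a product of the programme) and it affects the outcome on its own, it is a confounder. The stratified rates, not the pooled rate, identify the causal effect.
Standardising the classroom track to the population prior employment history mix: 0.263·253/349 + 0.333·87/200 + 0.404·7/51 = 0.391.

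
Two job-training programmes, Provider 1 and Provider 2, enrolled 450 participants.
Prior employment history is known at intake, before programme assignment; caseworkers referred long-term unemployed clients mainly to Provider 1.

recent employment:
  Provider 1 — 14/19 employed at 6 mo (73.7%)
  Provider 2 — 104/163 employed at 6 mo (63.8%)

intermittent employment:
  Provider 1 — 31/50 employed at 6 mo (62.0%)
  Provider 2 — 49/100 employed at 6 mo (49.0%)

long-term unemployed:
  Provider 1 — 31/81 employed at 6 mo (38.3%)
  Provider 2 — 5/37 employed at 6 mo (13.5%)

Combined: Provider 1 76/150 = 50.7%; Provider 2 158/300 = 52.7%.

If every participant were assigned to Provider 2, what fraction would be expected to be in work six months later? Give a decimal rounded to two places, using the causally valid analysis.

0.46

Nothing the programme does changes prior employment history; the imbalance is an allocation artefact. With prior employment history also predicting the outcome, the pooled figure is confounded, and the within-stratum comparison is the causal one.
Standardising Provider 2 to the population prior employment history mix: 0.404·104/163 + 0.333·49/100 + 0.262·5/37 = 0.457.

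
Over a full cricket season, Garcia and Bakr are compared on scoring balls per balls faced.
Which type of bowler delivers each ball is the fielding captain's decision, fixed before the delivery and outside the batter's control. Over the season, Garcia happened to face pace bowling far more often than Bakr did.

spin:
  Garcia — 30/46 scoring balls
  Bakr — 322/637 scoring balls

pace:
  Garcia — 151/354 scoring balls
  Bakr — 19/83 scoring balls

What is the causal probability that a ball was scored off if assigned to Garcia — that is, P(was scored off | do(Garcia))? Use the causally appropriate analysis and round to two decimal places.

0.56

The imbalance in bowling type arose from how balls faced were allocated, not from anything the player did; and bowling type independently affects the outcome. The pooled gap is confounded — condition on bowling type.
Standardising Garcia to the population bowling type mix: 0.610·30/46 + 0.390·151/354 = 0.564.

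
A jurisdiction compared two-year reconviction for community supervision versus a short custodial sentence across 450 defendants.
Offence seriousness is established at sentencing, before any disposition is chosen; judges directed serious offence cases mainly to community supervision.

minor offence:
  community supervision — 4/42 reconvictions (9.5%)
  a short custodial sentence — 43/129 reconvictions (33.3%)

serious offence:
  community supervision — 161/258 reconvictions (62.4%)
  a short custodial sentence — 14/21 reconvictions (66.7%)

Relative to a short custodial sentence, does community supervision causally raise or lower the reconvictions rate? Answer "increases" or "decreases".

decreases

Here offence seriousness is a common cause — it drives both which disposition a case falls under and the outcome. The crude comparison mixes populations; the stratum-specific rates are the causally relevant ones.
Within each level — minor offence: 9.5% vs 33.3%; serious offence: 62.4% vs 66.7% — community supervision is lower every time.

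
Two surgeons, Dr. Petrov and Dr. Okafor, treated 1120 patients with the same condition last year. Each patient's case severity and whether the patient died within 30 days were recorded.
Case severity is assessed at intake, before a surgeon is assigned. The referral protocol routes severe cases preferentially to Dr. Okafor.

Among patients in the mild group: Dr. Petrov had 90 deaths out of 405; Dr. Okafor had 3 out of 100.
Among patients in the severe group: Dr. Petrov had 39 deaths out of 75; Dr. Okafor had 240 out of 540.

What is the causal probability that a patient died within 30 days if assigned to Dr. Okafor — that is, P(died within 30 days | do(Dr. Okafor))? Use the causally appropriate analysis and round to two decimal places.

0.26

Nothing the surgeon does changes case severity; the imbalance is an allocation artefact. With case severity also predicting the outcome, the pooled figure is confounded, and the within-stratum comparison is the causal one.
Standardising Dr. Okafor to the population case severity mix: 0.451·3/100 + 0.549·240/540 = 0.258.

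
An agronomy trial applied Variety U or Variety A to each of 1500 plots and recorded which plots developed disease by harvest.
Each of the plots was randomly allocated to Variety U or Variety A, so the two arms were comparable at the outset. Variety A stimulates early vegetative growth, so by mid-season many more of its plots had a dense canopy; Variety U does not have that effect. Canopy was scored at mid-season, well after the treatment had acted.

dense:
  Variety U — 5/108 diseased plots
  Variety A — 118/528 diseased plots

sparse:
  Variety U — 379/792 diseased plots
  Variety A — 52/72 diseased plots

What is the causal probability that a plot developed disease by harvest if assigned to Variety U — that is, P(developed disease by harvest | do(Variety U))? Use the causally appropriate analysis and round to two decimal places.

The stratified and pooled comparisons disagree (Variety U wins within each mid-season canopy; Variety A wins overall), so the answer turns on the causal role of mid-season canopy.
Mid-season canopy is recorded after the variety and is itself shifted by it — it sits on the causal path from variety to outcome. Conditioning on a mediator would strip out part of the effect we want; the pooled comparison gives the total causal effect.
So P(outcome | do(Variety U)) is just the pooled rate for Variety U: 384/900 = 0.427.

0.43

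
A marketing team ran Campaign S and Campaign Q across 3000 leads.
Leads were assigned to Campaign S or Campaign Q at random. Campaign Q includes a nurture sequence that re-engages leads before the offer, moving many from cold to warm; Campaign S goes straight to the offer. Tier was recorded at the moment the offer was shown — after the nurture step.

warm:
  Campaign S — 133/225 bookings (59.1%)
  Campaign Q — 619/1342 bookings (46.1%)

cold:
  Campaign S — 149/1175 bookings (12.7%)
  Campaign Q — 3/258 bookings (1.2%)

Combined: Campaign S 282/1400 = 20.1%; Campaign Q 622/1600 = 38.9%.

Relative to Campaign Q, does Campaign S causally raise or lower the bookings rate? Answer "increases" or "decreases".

The distribution of engagement tier is itself part of what the campaign does — it is an intermediate outcome. Holding it fixed would remove that part of the effect; the total effect is the pooled difference.
Pooled: Campaign S 20.1% vs Campaign Q 38.9%; Campaign Q is higher overall.

decreases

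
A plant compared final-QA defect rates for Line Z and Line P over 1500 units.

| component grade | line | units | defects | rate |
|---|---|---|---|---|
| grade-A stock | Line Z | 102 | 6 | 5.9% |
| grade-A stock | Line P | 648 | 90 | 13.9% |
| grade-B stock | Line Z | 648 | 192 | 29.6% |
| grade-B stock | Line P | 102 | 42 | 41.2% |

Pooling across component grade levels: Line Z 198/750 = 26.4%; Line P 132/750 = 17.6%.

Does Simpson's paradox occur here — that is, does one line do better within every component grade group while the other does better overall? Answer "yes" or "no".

Within each component grade level (grade-A stock 5.9% vs 13.9%; grade-B stock 29.6% vs 41.2%), Line Z has the lower rate every time. Pooled: 26.4% vs 17.6% — Line P has the lower rate overall. The two comparisons disagree.

yes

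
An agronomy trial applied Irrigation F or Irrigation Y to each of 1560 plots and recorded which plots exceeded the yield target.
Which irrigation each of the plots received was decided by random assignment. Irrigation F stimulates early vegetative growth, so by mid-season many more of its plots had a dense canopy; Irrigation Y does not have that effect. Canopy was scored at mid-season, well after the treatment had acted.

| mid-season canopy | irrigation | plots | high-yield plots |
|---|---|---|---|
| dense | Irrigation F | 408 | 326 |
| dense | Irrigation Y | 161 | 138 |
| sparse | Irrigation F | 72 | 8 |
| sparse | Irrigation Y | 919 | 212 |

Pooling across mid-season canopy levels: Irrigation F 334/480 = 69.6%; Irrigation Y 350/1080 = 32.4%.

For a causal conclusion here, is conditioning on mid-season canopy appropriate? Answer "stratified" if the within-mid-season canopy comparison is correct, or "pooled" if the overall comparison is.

Within every mid-season canopy level Irrigation Y has the higher rate, yet pooled Irrigation F does — Simpson's reversal.
Because the irrigation influences mid-season canopy, mid-season canopy is a post-treatment mediator, not a confounder. Stratifying on it would bias the estimate; the causal effect is the crude pooled difference.
Pooled: Irrigation F 69.6% vs Irrigation Y 32.4%; Irrigation F is higher overall.

pooled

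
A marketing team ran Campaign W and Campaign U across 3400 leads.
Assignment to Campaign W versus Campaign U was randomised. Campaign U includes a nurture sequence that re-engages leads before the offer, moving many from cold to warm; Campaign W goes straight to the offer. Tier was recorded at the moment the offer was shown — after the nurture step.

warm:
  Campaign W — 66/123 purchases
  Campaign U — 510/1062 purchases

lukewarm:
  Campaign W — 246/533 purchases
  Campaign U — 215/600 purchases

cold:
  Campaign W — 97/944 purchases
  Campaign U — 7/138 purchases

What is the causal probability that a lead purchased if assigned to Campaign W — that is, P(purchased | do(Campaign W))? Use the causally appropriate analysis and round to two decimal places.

Engagement tier is downstream of the campaign. One should not condition on a consequence of treatment, so the overall rates are the right comparison.
So P(outcome | do(Campaign W)) is just the pooled rate for Campaign W: 409/1600 = 0.256.

0.26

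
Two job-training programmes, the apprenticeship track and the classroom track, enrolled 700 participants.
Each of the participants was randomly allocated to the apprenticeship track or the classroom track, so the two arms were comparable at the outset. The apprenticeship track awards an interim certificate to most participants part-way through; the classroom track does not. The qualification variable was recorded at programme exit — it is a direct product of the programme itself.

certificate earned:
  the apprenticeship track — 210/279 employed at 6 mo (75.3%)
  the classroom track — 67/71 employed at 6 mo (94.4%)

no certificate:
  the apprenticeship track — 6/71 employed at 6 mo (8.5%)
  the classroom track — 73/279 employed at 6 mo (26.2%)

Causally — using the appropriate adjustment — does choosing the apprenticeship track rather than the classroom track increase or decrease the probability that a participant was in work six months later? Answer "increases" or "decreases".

the classroom track is higher inside every qualification attained during the programme stratum but the apprenticeship track is higher in aggregate. Whether to stratify depends on how qualification attained during the programme relates to the programme.
Qualification attained during the programme is recorded after the programme and is itself shifted by it — it sits on the causal path from programme to outcome. Conditioning on a mediator would strip out part of the effect we want; the pooled comparison gives the total causal effect.
Pooled: the apprenticeship track 61.7% vs the classroom track 40.0%; the apprenticeship track is higher overall.

increases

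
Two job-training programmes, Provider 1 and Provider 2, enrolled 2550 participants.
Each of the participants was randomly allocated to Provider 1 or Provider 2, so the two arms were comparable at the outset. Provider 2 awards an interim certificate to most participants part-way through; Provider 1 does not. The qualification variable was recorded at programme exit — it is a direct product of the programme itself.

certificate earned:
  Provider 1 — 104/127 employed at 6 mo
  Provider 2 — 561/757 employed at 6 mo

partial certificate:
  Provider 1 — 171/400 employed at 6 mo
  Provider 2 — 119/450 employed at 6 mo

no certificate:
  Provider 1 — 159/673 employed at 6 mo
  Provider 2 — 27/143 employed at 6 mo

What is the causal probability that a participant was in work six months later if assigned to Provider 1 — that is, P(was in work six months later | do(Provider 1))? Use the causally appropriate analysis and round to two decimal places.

The qualification attained during the programme-specific comparison favours Provider 1 throughout, but the pooled figures favour Provider 2. The question is whether to condition on qualification attained during the programme.
Qualification attained during the programme here is a post-treatment variable shaped by the programme; conditioning on it would introduce bias rather than remove it. The overall comparison is the causal one.
So P(outcome | do(Provider 1)) is just the pooled rate for Provider 1: 434/1200 = 0.362.

0.36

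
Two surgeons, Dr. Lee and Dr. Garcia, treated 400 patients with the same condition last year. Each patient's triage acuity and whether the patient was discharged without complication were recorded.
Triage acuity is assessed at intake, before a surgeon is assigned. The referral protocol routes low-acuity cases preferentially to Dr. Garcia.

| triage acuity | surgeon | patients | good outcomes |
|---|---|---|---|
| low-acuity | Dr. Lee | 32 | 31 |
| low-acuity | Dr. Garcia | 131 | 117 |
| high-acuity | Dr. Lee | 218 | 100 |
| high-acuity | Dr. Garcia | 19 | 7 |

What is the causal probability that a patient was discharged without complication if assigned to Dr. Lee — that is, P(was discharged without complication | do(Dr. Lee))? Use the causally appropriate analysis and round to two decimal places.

0.67

Nothing the surgeon does changes triage acuity; the imbalance is an allocation artefact. With triage acuity also predicting the outcome, the pooled figure is confounded, and the within-stratum comparison is the causal one.
Standardising Dr. Lee to the population triage acuity mix: 0.407·31/32 + 0.593·100/218 = 0.667.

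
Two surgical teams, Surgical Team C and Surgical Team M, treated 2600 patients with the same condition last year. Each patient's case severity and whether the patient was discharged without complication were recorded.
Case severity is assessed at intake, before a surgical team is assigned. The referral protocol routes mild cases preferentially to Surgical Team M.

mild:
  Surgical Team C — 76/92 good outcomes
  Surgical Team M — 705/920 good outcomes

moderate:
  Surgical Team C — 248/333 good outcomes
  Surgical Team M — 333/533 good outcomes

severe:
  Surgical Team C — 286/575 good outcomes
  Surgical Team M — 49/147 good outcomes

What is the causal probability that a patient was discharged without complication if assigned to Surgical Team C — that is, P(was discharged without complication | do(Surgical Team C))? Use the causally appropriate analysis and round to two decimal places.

The stratified and pooled comparisons disagree (Surgical Team C wins within each case severity; Surgical Team M wins overall), so the answer turns on the causal role of case severity.
Case severity satisfies the back-door criterion: it is not a descendant of the surgical team, and it blocks the spurious path from surgical team to outcome. Adjusting for it (i.e., using the within-case severity rates) gives the causal effect.
Standardising Surgical Team C to the population case severity mix: 0.389·76/92 + 0.333·248/333 + 0.278·286/575 = 0.708.

0.71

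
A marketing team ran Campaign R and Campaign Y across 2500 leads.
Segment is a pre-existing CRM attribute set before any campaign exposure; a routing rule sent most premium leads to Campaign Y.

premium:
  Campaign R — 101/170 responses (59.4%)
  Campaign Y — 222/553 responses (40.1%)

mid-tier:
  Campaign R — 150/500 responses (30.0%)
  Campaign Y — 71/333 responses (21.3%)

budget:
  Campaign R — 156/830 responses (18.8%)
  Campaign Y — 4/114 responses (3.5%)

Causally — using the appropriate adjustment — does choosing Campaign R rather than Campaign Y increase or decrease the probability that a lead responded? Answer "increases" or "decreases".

Within every customer segment level Campaign R has the higher rate, yet pooled Campaign Y does — Simpson's reversal.
Here customer segment is a common cause — it drives both which campaign a case falls under and the outcome. The crude comparison mixes populations; the stratum-specific rates are the causally relevant ones.
Within each level — premium: 59.4% vs 40.1%; mid-tier: 30.0% vs 21.3%; budget: 18.8% vs 3.5% — Campaign R is higher every time.

increases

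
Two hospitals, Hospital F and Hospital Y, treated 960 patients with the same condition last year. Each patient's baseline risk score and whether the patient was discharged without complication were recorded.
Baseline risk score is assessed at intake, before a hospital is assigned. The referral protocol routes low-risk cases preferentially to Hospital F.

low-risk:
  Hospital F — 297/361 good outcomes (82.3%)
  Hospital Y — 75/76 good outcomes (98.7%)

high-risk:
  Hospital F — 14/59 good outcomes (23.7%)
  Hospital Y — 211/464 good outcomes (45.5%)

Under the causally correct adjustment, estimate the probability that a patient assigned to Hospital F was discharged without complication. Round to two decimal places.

The stratified and pooled comparisons disagree (Hospital Y wins within each baseline risk score; Hospital F wins overall), so the answer turns on the causal role of baseline risk score.
Nothing the hospital does changes baseline risk score; the imbalance is an allocation artefact. With baseline risk score also predicting the outcome, the pooled figure is confounded, and the within-stratum comparison is the causal one.
Standardising Hospital F to the population baseline risk score mix: 0.455·297/361 + 0.545·14/59 = 0.504.

0.50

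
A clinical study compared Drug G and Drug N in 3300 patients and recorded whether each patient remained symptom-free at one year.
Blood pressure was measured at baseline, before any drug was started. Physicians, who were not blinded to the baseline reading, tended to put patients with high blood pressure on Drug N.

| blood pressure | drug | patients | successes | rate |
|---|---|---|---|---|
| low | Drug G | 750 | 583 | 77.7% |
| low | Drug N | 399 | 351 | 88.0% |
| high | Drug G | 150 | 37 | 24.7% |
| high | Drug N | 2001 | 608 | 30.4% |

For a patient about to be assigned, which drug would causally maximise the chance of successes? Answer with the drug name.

Drug N

Blood pressure satisfies the back-door criterion: it is not a descendant of the drug, and it blocks the spurious path from drug to outcome. Adjusting for it (i.e., using the within-blood pressure rates) gives the causal effect.
Within each level — low: 77.7% vs 88.0%; high: 24.7% vs 30.4% — Drug N is higher every time.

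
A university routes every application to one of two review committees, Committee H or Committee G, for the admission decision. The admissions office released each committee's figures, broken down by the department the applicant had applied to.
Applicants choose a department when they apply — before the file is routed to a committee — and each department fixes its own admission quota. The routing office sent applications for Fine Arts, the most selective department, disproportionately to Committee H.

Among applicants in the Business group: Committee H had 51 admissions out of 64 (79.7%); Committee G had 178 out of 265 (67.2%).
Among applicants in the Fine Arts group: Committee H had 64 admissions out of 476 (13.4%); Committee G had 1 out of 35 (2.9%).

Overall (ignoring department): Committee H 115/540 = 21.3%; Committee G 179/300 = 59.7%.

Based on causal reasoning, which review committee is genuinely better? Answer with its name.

Committee H

Within every department level Committee H has the higher rate, yet pooled Committee G does — Simpson's reversal.
Here department is a common cause — it drives both which review committee a case falls under and the outcome. The crude comparison mixes populations; the stratum-specific rates are the causally relevant ones.
Within each level — Business: 79.7% vs 67.2%; Fine Arts: 13.4% vs 2.9% — Committee H is higher every time.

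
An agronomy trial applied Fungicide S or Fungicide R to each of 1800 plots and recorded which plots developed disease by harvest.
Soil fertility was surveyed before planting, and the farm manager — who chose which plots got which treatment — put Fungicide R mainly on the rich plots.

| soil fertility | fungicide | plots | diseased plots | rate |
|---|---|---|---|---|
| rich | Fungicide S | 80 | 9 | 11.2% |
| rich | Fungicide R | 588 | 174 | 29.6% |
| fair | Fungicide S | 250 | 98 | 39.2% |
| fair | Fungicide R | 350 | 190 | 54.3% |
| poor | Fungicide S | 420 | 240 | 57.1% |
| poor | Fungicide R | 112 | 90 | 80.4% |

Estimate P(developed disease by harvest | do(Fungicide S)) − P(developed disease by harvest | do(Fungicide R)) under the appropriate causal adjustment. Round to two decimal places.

The soil fertility-specific comparison favours Fungicide S throughout, but the pooled figures favour Fungicide R. The question is whether to condition on soil fertility.
Soil fertility satisfies the back-door criterion: it is not a descendant of the fungicide, and it blocks the spurious path from fungicide to outcome. Adjusting for it (i.e., using the within-soil fertility rates) gives the causal effect.
Adjusting over the population distribution of soil fertility: 0.371·(0.113−0.296) + 0.333·(0.392−0.543) + 0.296·(0.571−0.804) = -0.187.

-0.19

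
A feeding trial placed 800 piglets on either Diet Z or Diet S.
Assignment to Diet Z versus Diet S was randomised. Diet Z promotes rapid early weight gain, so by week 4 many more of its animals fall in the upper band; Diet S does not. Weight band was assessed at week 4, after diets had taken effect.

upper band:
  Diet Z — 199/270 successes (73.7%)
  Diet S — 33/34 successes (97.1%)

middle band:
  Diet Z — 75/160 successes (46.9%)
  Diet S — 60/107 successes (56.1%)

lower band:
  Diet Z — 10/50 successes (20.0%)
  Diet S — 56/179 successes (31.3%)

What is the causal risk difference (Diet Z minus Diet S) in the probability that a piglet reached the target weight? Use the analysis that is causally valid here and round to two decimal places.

+0.13

Within every week-4 weight band level Diet S has the higher rate, yet pooled Diet Z does — Simpson's reversal.
Week-4 weight band is downstream of the diet. One should not condition on a consequence of treatment, so the overall rates are the right comparison.
The causal difference is the pooled difference: 0.592 − 0.466 = +0.126.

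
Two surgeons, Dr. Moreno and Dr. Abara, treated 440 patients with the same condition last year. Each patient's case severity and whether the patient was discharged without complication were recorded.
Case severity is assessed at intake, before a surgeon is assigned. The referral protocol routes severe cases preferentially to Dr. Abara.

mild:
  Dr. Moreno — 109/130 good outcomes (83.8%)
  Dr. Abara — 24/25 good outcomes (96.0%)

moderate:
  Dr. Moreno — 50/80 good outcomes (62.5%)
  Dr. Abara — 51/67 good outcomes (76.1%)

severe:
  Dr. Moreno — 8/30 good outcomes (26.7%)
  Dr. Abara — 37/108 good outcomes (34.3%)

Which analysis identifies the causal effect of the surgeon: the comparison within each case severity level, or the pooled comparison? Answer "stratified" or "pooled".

Case severity is set before the surgeon has any effect — it is not caused by the surgeon — and it independently drives the outcome. That makes it a confounder, so the causal comparison is within case severity levels.
Within each level — mild: 83.8% vs 96.0%; moderate: 62.5% vs 76.1%; severe: 26.7% vs 34.3% — Dr. Abara is higher every time.

stratified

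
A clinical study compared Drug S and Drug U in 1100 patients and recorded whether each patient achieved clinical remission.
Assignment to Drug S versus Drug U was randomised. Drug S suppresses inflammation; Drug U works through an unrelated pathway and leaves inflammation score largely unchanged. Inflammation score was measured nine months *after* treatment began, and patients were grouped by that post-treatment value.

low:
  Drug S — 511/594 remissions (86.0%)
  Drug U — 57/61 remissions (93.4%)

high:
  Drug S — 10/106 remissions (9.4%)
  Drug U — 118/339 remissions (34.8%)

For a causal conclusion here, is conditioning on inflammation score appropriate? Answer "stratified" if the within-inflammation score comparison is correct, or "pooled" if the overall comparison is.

pooled

The distribution of inflammation score is itself part of what the drug does — it is an intermediate outcome. Holding it fixed would remove that part of the effect; the total effect is the pooled difference.
Pooled: Drug S 74.4% vs Drug U 43.8%; Drug S is higher overall.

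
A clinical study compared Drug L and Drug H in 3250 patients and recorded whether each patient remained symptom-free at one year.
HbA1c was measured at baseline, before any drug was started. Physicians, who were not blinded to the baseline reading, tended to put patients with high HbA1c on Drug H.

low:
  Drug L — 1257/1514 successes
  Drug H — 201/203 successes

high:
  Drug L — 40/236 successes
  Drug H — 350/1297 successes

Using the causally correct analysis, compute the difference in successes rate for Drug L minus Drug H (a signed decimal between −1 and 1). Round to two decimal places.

Since HbA1c is a pre-existing factor (not a product of the drug) and it affects the outcome on its own, it is a confounder. The stratified rates, not the pooled rate, identify the causal effect.
Adjusting over the population distribution of HbA1c: 0.528·(0.830−0.990) + 0.472·(0.169−0.270) = -0.132.

-0.13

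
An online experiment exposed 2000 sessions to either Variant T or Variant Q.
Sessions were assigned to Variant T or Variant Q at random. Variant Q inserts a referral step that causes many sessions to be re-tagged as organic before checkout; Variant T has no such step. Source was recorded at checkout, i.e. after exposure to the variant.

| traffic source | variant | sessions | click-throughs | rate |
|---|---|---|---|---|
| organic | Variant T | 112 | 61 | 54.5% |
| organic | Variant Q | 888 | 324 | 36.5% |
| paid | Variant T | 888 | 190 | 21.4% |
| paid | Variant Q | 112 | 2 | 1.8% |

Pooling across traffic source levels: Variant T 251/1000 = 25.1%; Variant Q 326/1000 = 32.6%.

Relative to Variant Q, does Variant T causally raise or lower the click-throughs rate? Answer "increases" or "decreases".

decreases

The traffic source-specific comparison favours Variant T throughout, but the pooled figures favour Variant Q. The question is whether to condition on traffic source.
The distribution of traffic source is itself part of what the variant does — it is an intermediate outcome. Holding it fixed would remove that part of the effect; the total effect is the pooled difference.
Pooled: Variant T 25.1% vs Variant Q 32.6%; Variant Q is higher overall.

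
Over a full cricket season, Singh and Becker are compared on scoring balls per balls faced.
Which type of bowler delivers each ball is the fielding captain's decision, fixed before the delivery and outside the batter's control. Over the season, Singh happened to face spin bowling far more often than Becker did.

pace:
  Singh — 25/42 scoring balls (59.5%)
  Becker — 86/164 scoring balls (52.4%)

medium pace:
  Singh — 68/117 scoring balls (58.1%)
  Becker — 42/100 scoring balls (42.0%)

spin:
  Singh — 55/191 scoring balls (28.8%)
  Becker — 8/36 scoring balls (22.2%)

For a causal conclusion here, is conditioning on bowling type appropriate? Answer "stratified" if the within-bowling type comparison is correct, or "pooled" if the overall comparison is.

Within every bowling type level Singh has the higher rate, yet pooled Becker does — Simpson's reversal.
Bowling type is set before the player has any effect — it is not caused by the player — and it independently drives the outcome. That makes it a confounder, so the causal comparison is within bowling type levels.
Within each level — pace: 59.5% vs 52.4%; medium pace: 58.1% vs 42.0%; spin: 28.8% vs 22.2% — Singh is higher every time.

stratified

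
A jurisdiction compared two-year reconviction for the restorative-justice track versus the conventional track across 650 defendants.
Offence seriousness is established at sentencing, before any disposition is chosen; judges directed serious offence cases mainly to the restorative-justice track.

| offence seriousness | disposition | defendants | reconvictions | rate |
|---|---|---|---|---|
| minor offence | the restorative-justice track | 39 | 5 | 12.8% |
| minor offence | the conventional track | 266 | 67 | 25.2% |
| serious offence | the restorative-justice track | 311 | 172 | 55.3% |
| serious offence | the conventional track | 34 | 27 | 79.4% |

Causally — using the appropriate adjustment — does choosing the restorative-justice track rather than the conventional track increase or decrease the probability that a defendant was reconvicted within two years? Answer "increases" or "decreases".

Nothing the disposition does changes offence seriousness; the imbalance is an allocation artefact. With offence seriousness also predicting the outcome, the pooled figure is confounded, and the within-stratum comparison is the causal one.
Within each level — minor offence: 12.8% vs 25.2%; serious offence: 55.3% vs 79.4% — the restorative-justice track is lower every time.

decreases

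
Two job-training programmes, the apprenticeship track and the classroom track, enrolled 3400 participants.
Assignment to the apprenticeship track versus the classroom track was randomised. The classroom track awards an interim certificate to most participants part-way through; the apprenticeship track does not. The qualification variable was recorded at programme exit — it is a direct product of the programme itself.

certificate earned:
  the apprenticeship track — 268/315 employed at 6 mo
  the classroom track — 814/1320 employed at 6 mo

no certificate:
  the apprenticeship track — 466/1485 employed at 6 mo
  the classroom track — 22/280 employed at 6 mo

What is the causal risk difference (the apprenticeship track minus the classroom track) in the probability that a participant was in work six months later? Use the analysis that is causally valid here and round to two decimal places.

Stratifying would compare programmes among participants the programmes themselves sorted into qualification attained during the programme groups — a form of selection on an intermediate. The unconditioned pooled rates give the total causal effect.
The causal difference is the pooled difference: 0.408 − 0.522 = -0.115.

-0.11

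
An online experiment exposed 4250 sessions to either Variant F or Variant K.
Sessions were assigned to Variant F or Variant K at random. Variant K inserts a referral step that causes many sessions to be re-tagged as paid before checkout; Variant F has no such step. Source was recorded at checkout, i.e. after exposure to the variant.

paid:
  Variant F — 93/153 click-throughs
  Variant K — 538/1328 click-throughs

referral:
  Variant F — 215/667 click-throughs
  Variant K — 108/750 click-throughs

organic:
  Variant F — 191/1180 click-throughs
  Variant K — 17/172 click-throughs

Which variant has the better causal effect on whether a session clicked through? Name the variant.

Within every traffic source level Variant F has the higher rate, yet pooled Variant K does — Simpson's reversal.
Traffic source here is a post-treatment variable shaped by the variant; conditioning on it would introduce bias rather than remove it. The overall comparison is the causal one.
Pooled: Variant F 24.9% vs Variant K 29.5%; Variant K is higher overall.

Variant K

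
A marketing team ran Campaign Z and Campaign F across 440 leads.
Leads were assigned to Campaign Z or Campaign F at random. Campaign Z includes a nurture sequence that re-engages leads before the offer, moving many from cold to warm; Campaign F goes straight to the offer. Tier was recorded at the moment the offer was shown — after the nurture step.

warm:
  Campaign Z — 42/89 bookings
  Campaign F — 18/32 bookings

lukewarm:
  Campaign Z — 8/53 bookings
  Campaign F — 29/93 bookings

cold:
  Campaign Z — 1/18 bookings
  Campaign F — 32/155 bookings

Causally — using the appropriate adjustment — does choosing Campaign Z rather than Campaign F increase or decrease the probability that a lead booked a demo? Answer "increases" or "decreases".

The stratified and pooled comparisons disagree (Campaign F wins within each engagement tier; Campaign Z wins overall), so the answer turns on the causal role of engagement tier.
Engagement tier here is a post-treatment variable shaped by the campaign; conditioning on it would introduce bias rather than remove it. The overall comparison is the causal one.
Pooled: Campaign Z 31.9% vs Campaign F 28.2%; Campaign Z is higher overall.

increases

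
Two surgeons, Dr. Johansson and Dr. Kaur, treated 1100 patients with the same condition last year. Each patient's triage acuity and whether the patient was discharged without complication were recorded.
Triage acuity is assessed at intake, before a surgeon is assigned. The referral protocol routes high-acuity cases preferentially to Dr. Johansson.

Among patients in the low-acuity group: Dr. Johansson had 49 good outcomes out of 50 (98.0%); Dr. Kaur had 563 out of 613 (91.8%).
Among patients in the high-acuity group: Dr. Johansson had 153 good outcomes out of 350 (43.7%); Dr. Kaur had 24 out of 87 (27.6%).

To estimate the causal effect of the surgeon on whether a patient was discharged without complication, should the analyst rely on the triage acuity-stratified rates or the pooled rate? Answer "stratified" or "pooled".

Within every triage acuity level Dr. Johansson has the higher rate, yet pooled Dr. Kaur does — Simpson's reversal.
Triage acuity is set before the surgeon has any effect — it is not caused by the surgeon — and it independently drives the outcome. That makes it a confounder, so the causal comparison is within triage acuity levels.
Within each level — low-acuity: 98.0% vs 91.8%; high-acuity: 43.7% vs 27.6% — Dr. Johansson is higher every time.

stratified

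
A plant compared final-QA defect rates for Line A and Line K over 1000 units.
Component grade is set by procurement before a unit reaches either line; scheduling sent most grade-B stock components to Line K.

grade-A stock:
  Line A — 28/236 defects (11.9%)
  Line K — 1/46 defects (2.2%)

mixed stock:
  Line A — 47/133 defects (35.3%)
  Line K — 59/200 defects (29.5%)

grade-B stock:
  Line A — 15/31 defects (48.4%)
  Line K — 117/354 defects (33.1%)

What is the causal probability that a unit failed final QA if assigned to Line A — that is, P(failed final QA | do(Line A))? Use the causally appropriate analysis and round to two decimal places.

Component grade satisfies the back-door criterion: it is not a descendant of the line, and it blocks the spurious path from line to outcome. Adjusting for it (i.e., using the within-component grade rates) gives the causal effect.
Standardising Line A to the population component grade mix: 0.282·28/236 + 0.333·47/133 + 0.385·15/31 = 0.337.

0.34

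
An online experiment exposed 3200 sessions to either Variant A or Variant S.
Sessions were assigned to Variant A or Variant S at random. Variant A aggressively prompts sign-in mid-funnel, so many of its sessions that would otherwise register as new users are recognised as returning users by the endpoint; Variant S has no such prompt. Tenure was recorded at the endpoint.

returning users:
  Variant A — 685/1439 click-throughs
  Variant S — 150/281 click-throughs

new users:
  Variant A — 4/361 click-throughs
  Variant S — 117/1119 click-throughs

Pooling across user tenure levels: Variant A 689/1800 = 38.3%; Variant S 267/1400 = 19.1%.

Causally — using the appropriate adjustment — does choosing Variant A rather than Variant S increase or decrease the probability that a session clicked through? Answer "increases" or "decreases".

increases

User tenure lies on the pathway variant → user tenure → outcome, so adjusting for it blocks the indirect effect. For the total causal effect of variant, use the unadjusted pooled rates.
Pooled: Variant A 38.3% vs Variant S 19.1%; Variant A is higher overall.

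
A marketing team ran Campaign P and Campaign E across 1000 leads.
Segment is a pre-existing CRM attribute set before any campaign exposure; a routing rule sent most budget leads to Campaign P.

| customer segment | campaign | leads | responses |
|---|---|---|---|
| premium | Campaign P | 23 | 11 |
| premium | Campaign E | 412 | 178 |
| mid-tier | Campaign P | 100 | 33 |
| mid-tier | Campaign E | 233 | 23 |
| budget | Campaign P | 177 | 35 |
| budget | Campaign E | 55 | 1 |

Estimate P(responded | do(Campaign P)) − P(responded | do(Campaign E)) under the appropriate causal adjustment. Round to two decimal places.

The customer segment-specific comparison favours Campaign P throughout, but the pooled figures favour Campaign E. The question is whether to condition on customer segment.
Since customer segment is a pre-existing factor (not a product of the campaign) and it affects the outcome on its own, it is a confounder. The stratified rates, not the pooled rate, identify the causal effect.
Adjusting over the population distribution of customer segment: 0.435·(0.478−0.432) + 0.333·(0.330−0.099) + 0.232·(0.198−0.018) = +0.139.

+0.14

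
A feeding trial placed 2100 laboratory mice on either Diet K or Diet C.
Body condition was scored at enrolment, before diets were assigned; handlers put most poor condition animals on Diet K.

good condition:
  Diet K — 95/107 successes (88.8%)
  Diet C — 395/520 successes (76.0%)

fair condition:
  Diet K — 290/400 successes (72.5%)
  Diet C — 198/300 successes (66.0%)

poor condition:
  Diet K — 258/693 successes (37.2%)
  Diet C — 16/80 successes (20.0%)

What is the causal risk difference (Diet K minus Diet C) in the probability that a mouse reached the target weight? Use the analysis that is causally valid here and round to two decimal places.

+0.12

Since starting body condition is a pre-existing factor (not a product of the diet) and it affects the outcome on its own, it is a confounder. The stratified rates, not the pooled rate, identify the causal effect.
Adjusting over the population distribution of starting body condition: 0.299·(0.888−0.760) + 0.333·(0.725−0.660) + 0.368·(0.372−0.200) = +0.123.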